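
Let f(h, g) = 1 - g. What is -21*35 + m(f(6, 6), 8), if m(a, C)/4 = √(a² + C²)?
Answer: -735 + 4*√89 ≈ -697.26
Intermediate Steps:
m(a, C) = 4*√(C² + a²) (m(a, C) = 4*√(a² + C²) = 4*√(C² + a²))
-21*35 + m(f(6, 6), 8) = -21*35 + 4*√(8² + (1 - 1*6)²) = -735 + 4*√(64 + (1 - 6)²) = -735 + 4*√(64 + (-5)²) = -735 + 4*√(64 + 25) = -735 + 4*√89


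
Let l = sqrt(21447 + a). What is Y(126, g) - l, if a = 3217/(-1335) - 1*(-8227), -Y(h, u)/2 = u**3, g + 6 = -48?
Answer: 314928 - sqrt(52881449955)/1335 ≈ 3.1476e+5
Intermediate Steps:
g = -54 (g = -6 - 48 = -54)
Y(h, u) = -2*u**3
a = 10979828/1335 (a = 3217*(-1/1335) + 8227 = -3217/1335 + 8227 = 10979828/1335 ≈ 8224.6)
l = sqrt(52881449955)/1335 (l = sqrt(21447 + 10979828/1335) = sqrt(39611573/1335) = sqrt(52881449955)/1335 ≈ 172.25)
Y(126, g) - l = -2*(-54)**3 - sqrt(52881449955)/1335 = -2*(-157464) - sqrt(52881449955)/1335 = 314928 - sqrt(52881449955)/1335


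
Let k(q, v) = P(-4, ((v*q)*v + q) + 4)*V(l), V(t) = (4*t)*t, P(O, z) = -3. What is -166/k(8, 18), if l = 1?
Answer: 83/6 ≈ 13.833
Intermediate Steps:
V(t) = 4*t²
k(q, v) = -12 (k(q, v) = -12*1² = -12)
-166/k(8, 18) = -166/(-12) = -166*(-1/12) = 83/6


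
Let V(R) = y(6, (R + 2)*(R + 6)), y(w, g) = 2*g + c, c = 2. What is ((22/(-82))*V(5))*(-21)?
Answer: 36036/41 ≈ 878.93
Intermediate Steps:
y(w, g) = 2 + 2*g (y(w, g) = 2*g + 2 = 2 + 2*g)
V(R) = 2 + 2*(2 + R)*(6 + R) (V(R) = 2 + 2*((R + 2)*(R + 6)) = 2 + 2*((2 + R)*(6 + R)) = 2 + 2*(2 + R)*(6 + R))
((22/(-82))*V(5))*(-21) = ((22/(-82))*(26 + 2*5**2 + 16*5))*(-21) = ((22*(-1/82))*(26 + 2*25 + 80))*(-21) = -11*(26 + 50 + 80)/41*(-21) = -11/41*156*(-21) = -1716/41*(-21) = 36036/41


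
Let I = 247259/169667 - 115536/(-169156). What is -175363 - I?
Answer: -1258253257860448/7175047763 ≈ -1.7537e+5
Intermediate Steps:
I = 15356997479/7175047763 (I = 247259*(1/169667) - 115536*(-1/169156) = 247259/169667 + 28884/42289 = 15356997479/7175047763 ≈ 2.1403)
-175363 - I = -175363 - 1*15356997479/7175047763 = -175363 - 15356997479/7175047763 = -1258253257860448/7175047763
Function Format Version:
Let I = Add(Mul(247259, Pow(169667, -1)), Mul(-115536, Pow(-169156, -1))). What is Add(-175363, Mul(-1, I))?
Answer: Rational(-1258253257860448, 7175047763) ≈ -1.7537e+5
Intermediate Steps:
I = Rational(15356997479, 7175047763) (I = Add(Mul(247259, Rational(1, 169667)), Mul(-115536, Rational(-1, 169156))) = Add(Rational(247259, 169667), Rational(28884, 42289)) = Rational(15356997479, 7175047763) ≈ 2.1403)
Add(-175363, Mul(-1, I)) = Add(-175363, Mul(-1, Rational(15356997479, 7175047763))) = Add(-175363, Rational(-15356997479, 7175047763)) = Rational(-1258253257860448, 7175047763)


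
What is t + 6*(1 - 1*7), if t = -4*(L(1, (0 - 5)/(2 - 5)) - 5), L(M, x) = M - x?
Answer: -40/3 ≈ -13.333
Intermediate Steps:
t = 68/3 (t = -4*((1 - (0 - 5)/(2 - 5)) - 5) = -4*((1 - (-5)/(-3)) - 5) = -4*((1 - (-5)*(-1)/3) - 5) = -4*((1 - 1*5/3) - 5) = -4*((1 - 5/3) - 5) = -4*(-⅔ - 5) = -4*(-17/3) = 68/3 ≈ 22.667)
t + 6*(1 - 1*7) = 68/3 + 6*(1 - 1*7) = 68/3 + 6*(1 - 7) = 68/3 + 6*(-6) = 68/3 - 36 = -40/3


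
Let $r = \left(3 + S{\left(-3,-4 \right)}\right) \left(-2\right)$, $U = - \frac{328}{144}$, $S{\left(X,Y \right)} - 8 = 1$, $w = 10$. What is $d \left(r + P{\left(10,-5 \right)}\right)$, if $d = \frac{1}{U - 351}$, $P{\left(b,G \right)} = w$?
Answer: $\frac{252}{6359} \approx 0.039629$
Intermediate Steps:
$P{\left(b,G \right)} = 10$
$S{\left(X,Y \right)} = 9$ ($S{\left(X,Y \right)} = 8 + 1 = 9$)
$U = - \frac{41}{18}$ ($U = \left(-328\right) \frac{1}{144} = - \frac{41}{18} \approx -2.2778$)
$d = - \frac{18}{6359}$ ($d = \frac{1}{- \frac{41}{18} - 351} = \frac{1}{- \frac{6359}{18}} = - \frac{18}{6359} \approx -0.0028306$)
$r = -24$ ($r = \left(3 + 9\right) \left(-2\right) = 12 \left(-2\right) = -24$)
$d \left(r + P{\left(10,-5 \right)}\right) = - \frac{18 \left(-24 + 10\right)}{6359} = \left(- \frac{18}{6359}\right) \left(-14\right) = \frac{252}{6359}$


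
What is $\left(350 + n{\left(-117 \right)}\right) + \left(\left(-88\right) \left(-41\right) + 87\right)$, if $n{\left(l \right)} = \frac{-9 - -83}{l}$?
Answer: $\frac{473191}{117} \approx 4044.4$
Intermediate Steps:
$n{\left(l \right)} = \frac{74}{l}$ ($n{\left(l \right)} = \frac{-9 + 83}{l} = \frac{74}{l}$)
$\left(350 + n{\left(-117 \right)}\right) + \left(\left(-88\right) \left(-41\right) + 87\right) = \left(350 + \frac{74}{-117}\right) + \left(\left(-88\right) \left(-41\right) + 87\right) = \left(350 + 74 \left(- \frac{1}{117}\right)\right) + \left(3608 + 87\right) = \left(350 - \frac{74}{117}\right) + 3695 = \frac{40876}{117} + 3695 = \frac{473191}{117}$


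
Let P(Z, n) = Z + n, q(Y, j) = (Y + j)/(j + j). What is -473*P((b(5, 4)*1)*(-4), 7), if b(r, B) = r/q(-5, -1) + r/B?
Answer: 6622/3 ≈ 2207.3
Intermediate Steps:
q(Y, j) = (Y + j)/(2*j) (q(Y, j) = (Y + j)/((2*j)) = (Y + j)*(1/(2*j)) = (Y + j)/(2*j))
b(r, B) = r/3 + r/B (b(r, B) = r/(((½)*(-5 - 1)/(-1))) + r/B = r/(((½)*(-1)*(-6))) + r/B = r/3 + r/B)
-473*P((b(5, 4)*1)*(-4), 7) = -473*((((⅓)*5 + 5/4)*1)*(-4) + 7) = -473*(((5/3 + 5*(¼))*1)*(-4) + 7) = -473*(((5/3 + 5/4)*1)*(-4) + 7) = -473*(((35/12)*1)*(-4) + 7) = -473*((35/12)*(-4) + 7) = -473*(-35/3 + 7) = -473*(-14/3) = 6622/3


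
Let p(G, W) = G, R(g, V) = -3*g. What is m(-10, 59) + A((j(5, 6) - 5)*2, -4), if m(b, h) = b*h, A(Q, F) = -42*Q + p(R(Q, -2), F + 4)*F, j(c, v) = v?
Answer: -650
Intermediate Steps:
A(Q, F) = -42*Q - 3*F*Q (A(Q, F) = -42*Q + (-3*Q)*F = -42*Q - 3*F*Q)
m(-10, 59) + A((j(5, 6) - 5)*2, -4) = -10*59 + 3*((6 - 5)*2)*(-14 - 1*(-4)) = -590 + 3*(1*2)*(-14 + 4) = -590 + 3*2*(-10) = -590 - 60 = -650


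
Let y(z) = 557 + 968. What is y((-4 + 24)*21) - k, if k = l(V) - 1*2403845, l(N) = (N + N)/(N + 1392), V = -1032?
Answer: 36080636/15 ≈ 2.4054e+6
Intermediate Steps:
l(N) = 2*N/(1392 + N) (l(N) = (2*N)/(1392 + N) = 2*N/(1392 + N))
y(z) = 1525
k = -36057761/15 (k = 2*(-1032)/(1392 - 1032) - 1*2403845 = 2*(-1032)/360 - 2403845 = 2*(-1032)*(1/360) - 2403845 = -86/15 - 2403845 = -36057761/15 ≈ -2.4039e+6)
y((-4 + 24)*21) - k = 1525 - 1*(-36057761/15) = 1525 + 36057761/15 = 36080636/15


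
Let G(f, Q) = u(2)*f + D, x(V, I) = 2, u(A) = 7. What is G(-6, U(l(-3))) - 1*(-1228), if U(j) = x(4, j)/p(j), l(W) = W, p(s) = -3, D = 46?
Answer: 1232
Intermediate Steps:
U(j) = -2/3 (U(j) = 2/(-3) = 2*(-1/3) = -2/3)
G(f, Q) = 46 + 7*f (G(f, Q) = 7*f + 46 = 46 + 7*f)
G(-6, U(l(-3))) - 1*(-1228) = (46 + 7*(-6)) - 1*(-1228) = (46 - 42) + 1228 = 4 + 1228 = 1232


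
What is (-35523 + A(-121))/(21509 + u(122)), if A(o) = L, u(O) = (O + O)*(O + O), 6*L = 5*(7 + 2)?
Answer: -23677/54030 ≈ -0.43822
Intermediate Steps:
L = 15/2 (L = (5*(7 + 2))/6 = (5*9)/6 = (1/6)*45 = 15/2 ≈ 7.5000)
u(O) = 4*O**2 (u(O) = (2*O)*(2*O) = 4*O**2)
A(o) = 15/2
(-35523 + A(-121))/(21509 + u(122)) = (-35523 + 15/2)/(21509 + 4*122**2) = -71031/(2*(21509 + 4*14884)) = -71031/(2*(21509 + 59536)) = -71031/2/81045 = -71031/2*1/81045 = -23677/54030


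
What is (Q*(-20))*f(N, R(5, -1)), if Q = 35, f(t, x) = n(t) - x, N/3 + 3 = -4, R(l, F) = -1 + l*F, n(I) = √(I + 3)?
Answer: -4200 - 2100*I*√2 ≈ -4200.0 - 2969.8*I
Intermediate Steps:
n(I) = √(3 + I)
R(l, F) = -1 + F*l
N = -21 (N = -9 + 3*(-4) = -9 - 12 = -21)
f(t, x) = √(3 + t) - x
(Q*(-20))*f(N, R(5, -1)) = (35*(-20))*(√(3 - 21) - (-1 - 1*5)) = -700*(√(-18) - (-1 - 5)) = -700*(3*I*√2 - 1*(-6)) = -700*(3*I*√2 + 6) = -700*(6 + 3*I*√2) = -4200 - 2100*I*√2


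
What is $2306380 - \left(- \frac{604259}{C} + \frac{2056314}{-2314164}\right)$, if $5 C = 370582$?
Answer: $\frac{82413769422294807}{35732813477} \approx 2.3064 \cdot 10^{6}$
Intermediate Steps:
$C = \frac{370582}{5}$ ($C = \frac{1}{5} \cdot 370582 = \frac{370582}{5} \approx 74116.0$)
$2306380 - \left(- \frac{604259}{C} + \frac{2056314}{-2314164}\right) = 2306380 - \left(- \frac{604259}{\frac{370582}{5}} + \frac{2056314}{-2314164}\right) = 2306380 - \left(\left(-604259\right) \frac{5}{370582} + 2056314 \left(- \frac{1}{2314164}\right)\right) = 2306380 - \left(- \frac{3021295}{370582} - \frac{342719}{385694}\right) = 2306380 - - \frac{323075211547}{35732813477} = 2306380 + \frac{323075211547}{35732813477} = \frac{82413769422294807}{35732813477}$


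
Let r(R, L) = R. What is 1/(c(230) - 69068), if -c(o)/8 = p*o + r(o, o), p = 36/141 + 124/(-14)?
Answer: -329/18121532 ≈ -1.8155e-5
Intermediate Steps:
p = -2830/329 (p = 36*(1/141) + 124*(-1/14) = 12/47 - 62/7 = -2830/329 ≈ -8.6018)
c(o) = 20008*o/329 (c(o) = -8*(-2830*o/329 + o) = -(-20008)*o/329 = 20008*o/329)
1/(c(230) - 69068) = 1/((20008/329)*230 - 69068) = 1/(4601840/329 - 69068) = 1/(-18121532/329) = -329/18121532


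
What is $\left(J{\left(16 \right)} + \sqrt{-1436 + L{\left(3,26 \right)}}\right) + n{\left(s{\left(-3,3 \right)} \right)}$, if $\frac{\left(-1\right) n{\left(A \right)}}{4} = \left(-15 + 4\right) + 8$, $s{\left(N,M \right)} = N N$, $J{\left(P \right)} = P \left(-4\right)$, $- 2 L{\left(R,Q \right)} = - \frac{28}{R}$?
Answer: $-52 + \frac{i \sqrt{12882}}{3} \approx -52.0 + 37.833 i$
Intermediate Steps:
$L{\left(R,Q \right)} = \frac{14}{R}$ ($L{\left(R,Q \right)} = - \frac{\left(-28\right) \frac{1}{R}}{2} = \frac{14}{R}$)
$J{\left(P \right)} = - 4 P$
$s{\left(N,M \right)} = N^{2}$
$n{\left(A \right)} = 12$ ($n{\left(A \right)} = - 4 \left(\left(-15 + 4\right) + 8\right) = - 4 \left(-11 + 8\right) = \left(-4\right) \left(-3\right) = 12$)
$\left(J{\left(16 \right)} + \sqrt{-1436 + L{\left(3,26 \right)}}\right) + n{\left(s{\left(-3,3 \right)} \right)} = \left(\left(-4\right) 16 + \sqrt{-1436 + \frac{14}{3}}\right) + 12 = \left(-64 + \sqrt{-1436 + 14 \cdot \frac{1}{3}}\right) + 12 = \left(-64 + \sqrt{-1436 + \frac{14}{3}}\right) + 12 = \left(-64 + \sqrt{- \frac{4294}{3}}\right) + 12 = \left(-64 + \frac{i \sqrt{12882}}{3}\right) + 12 = -52 + \frac{i \sqrt{12882}}{3}$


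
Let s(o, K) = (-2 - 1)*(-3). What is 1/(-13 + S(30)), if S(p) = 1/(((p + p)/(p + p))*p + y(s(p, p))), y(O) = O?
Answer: -39/506 ≈ -0.077075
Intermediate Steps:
s(o, K) = 9 (s(o, K) = -3*(-3) = 9)
S(p) = 1/(9 + p) (S(p) = 1/(((p + p)/(p + p))*p + 9) = 1/(((2*p)/((2*p)))*p + 9) = 1/(((2*p)*(1/(2*p)))*p + 9) = 1/(1*p + 9) = 1/(p + 9) = 1/(9 + p))
1/(-13 + S(30)) = 1/(-13 + 1/(9 + 30)) = 1/(-13 + 1/39) = 1/(-506/39) = -39/506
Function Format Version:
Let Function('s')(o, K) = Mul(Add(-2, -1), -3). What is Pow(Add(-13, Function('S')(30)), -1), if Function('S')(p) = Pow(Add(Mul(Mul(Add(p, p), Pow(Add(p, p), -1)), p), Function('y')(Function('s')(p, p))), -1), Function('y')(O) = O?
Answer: Rational(-39, 506) ≈ -0.077075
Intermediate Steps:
Function('s')(o, K) = 9 (Function('s')(o, K) = Mul(-3, -3) = 9)
Function('S')(p) = Pow(Add(9, p), -1) (Function('S')(p) = Pow(Add(Mul(Mul(Add(p, p), Pow(Add(p, p), -1)), p), 9), -1) = Pow(Add(Mul(Mul(Mul(2, p), Pow(Mul(2, p), -1)), p), 9), -1) = Pow(Add(Mul(Mul(Mul(2, p), Mul(Rational(1, 2), Pow(p, -1))), p), 9), -1) = Pow(Add(Mul(1, p), 9), -1) = Pow(Add(p, 9), -1) = Pow(Add(9, p), -1))
Pow(Add(-13, Function('S')(30)), -1) = Pow(Add(-13, Pow(Add(9, 30), -1)), -1) = Pow(Add(-13, Pow(39, -1)), -1) = Pow(Add(-13, Rational(1, 39)), -1) = Pow(Rational(-506, 39), -1) = Rational(-39, 506)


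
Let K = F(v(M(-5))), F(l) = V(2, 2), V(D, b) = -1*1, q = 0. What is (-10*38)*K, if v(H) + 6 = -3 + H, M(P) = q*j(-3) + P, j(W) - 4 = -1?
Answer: 380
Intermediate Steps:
j(W) = 3 (j(W) = 4 - 1 = 3)
V(D, b) = -1
M(P) = P (M(P) = 0*3 + P = 0 + P = P)
v(H) = -9 + H (v(H) = -6 + (-3 + H) = -9 + H)
F(l) = -1
K = -1
(-10*38)*K = -10*38*(-1) = -380*(-1) = 380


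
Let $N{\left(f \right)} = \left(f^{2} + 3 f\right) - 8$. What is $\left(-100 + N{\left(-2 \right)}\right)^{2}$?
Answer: $12100$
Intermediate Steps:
$N{\left(f \right)} = -8 + f^{2} + 3 f$
$\left(-100 + N{\left(-2 \right)}\right)^{2} = \left(-100 + \left(-8 + \left(-2\right)^{2} + 3 \left(-2\right)\right)\right)^{2} = \left(-100 - 10\right)^{2} = \left(-110\right)^{2} = 12100$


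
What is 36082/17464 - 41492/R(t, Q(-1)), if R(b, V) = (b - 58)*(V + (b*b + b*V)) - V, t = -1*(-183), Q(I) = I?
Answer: 3397484001/1652382556 ≈ 2.0561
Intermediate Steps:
t = 183
R(b, V) = -V + (-58 + b)*(V + b**2 + V*b) (R(b, V) = (-58 + b)*(V + (b**2 + V*b)) - V = (-58 + b)*(V + b**2 + V*b) - V = -V + (-58 + b)*(V + b**2 + V*b))
36082/17464 - 41492/R(t, Q(-1)) = 36082/17464 - 41492/(183**3 - 59*(-1) - 58*183**2 - 1*183**2 - 57*(-1)*183) = 36082*(1/17464) - 41492/(6128487 + 59 - 58*33489 - 1*33489 + 10431) = 18041/8732 - 41492/(6128487 + 59 - 1942362 - 33489 + 10431) = 18041/8732 - 41492/4163126 = 18041/8732 - 41492*1/4163126 = 18041/8732 - 1886/189233 = 3397484001/1652382556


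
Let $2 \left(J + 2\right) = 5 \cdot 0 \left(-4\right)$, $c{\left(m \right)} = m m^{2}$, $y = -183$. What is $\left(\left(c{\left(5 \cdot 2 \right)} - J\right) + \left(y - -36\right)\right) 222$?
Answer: $189810$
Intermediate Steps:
$c{\left(m \right)} = m^{3}$
$J = -2$ ($J = -2 + \frac{5 \cdot 0 \left(-4\right)}{2} = -2 + \frac{0 \left(-4\right)}{2} = -2 + \frac{1}{2} \cdot 0 = -2 + 0 = -2$)
$\left(\left(c{\left(5 \cdot 2 \right)} - J\right) + \left(y - -36\right)\right) 222 = \left(\left(\left(5 \cdot 2\right)^{3} - -2\right) - 147\right) 222 = \left(\left(10^{3} + 2\right) + \left(-183 + 36\right)\right) 222 = \left(\left(1000 + 2\right) - 147\right) 222 = \left(1002 - 147\right) 222 = 855 \cdot 222 = 189810$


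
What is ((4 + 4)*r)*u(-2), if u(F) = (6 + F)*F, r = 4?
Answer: -256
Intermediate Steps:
u(F) = F*(6 + F)
((4 + 4)*r)*u(-2) = ((4 + 4)*4)*(-2*(6 - 2)) = (8*4)*(-2*4) = 32*(-8) = -256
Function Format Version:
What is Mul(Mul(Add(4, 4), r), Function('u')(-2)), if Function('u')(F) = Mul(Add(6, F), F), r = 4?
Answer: -256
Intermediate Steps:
Function('u')(F) = Mul(F, Add(6, F))
Mul(Mul(Add(4, 4), r), Function('u')(-2)) = Mul(Mul(Add(4, 4), 4), Mul(-2, Add(6, -2))) = Mul(Mul(8, 4), Mul(-2, 4)) = Mul(32, -8) = -256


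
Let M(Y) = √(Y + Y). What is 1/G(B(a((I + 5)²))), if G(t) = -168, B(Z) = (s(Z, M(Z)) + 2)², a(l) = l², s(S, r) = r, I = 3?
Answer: -1/168 ≈ -0.0059524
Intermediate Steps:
M(Y) = √2*√Y (M(Y) = √(2*Y) = √2*√Y)
B(Z) = (2 + √2*√Z)² (B(Z) = (√2*√Z + 2)² = (2 + √2*√Z)²)
1/G(B(a((I + 5)²))) = 1/(-168) = -1/168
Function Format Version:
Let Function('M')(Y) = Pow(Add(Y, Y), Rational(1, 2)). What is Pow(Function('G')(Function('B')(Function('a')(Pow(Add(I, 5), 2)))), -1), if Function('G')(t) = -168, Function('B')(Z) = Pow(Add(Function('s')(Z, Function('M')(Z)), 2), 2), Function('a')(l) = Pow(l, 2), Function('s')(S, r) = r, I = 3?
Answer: Rational(-1, 168) ≈ -0.0059524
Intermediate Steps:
Function('M')(Y) = Mul(Pow(2, Rational(1, 2)), Pow(Y, Rational(1, 2))) (Function('M')(Y) = Pow(Mul(2, Y), Rational(1, 2)) = Mul(Pow(2, Rational(1, 2)), Pow(Y, Rational(1, 2))))
Function('B')(Z) = Pow(Add(2, Mul(Pow(2, Rational(1, 2)), Pow(Z, Rational(1, 2)))), 2) (Function('B')(Z) = Pow(Add(Mul(Pow(2, Rational(1, 2)), Pow(Z, Rational(1, 2))), 2), 2) = Pow(Add(2, Mul(Pow(2, Rational(1, 2)), Pow(Z, Rational(1, 2)))), 2))
Pow(Function('G')(Function('B')(Function('a')(Pow(Add(I, 5), 2)))), -1) = Pow(-168, -1) = Rational(-1, 168)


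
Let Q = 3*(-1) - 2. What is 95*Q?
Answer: -475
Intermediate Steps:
Q = -5 (Q = -3 - 2 = -5)
95*Q = 95*(-5) = -475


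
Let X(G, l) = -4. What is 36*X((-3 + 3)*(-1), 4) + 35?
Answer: -109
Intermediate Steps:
36*X((-3 + 3)*(-1), 4) + 35 = 36*(-4) + 35 = -144 + 35 = -109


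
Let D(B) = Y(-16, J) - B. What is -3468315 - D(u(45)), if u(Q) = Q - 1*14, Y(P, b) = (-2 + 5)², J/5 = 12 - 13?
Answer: -3468293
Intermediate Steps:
J = -5 (J = 5*(12 - 13) = 5*(-1) = -5)
Y(P, b) = 9 (Y(P, b) = 3² = 9)
u(Q) = -14 + Q (u(Q) = Q - 14 = -14 + Q)
D(B) = 9 - B
-3468315 - D(u(45)) = -3468315 - (9 - (-14 + 45)) = -3468315 - (9 - 1*31) = -3468315 - (9 - 31) = -3468315 - 1*(-22) = -3468315 + 22 = -3468293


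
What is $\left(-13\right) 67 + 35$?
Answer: $-836$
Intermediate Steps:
$\left(-13\right) 67 + 35 = -871 + 35 = -836$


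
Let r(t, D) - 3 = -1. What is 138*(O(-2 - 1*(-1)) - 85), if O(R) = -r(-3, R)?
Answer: -12006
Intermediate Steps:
r(t, D) = 2 (r(t, D) = 3 - 1 = 2)
O(R) = -2 (O(R) = -1*2 = -2)
138*(O(-2 - 1*(-1)) - 85) = 138*(-2 - 85) = 138*(-87) = -12006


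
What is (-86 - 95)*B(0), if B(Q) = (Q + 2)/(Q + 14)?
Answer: -181/7 ≈ -25.857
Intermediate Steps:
B(Q) = (2 + Q)/(14 + Q)
(-86 - 95)*B(0) = (-86 - 95)*((2 + 0)/(14 + 0)) = -181*2/14 = -181*⅐ = -181/7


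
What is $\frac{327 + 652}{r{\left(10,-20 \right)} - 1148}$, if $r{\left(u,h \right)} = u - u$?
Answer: $- \frac{979}{1148} \approx -0.85279$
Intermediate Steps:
$r{\left(u,h \right)} = 0$
$\frac{327 + 652}{r{\left(10,-20 \right)} - 1148} = \frac{327 + 652}{0 - 1148} = \frac{979}{-1148} = 979 \left(- \frac{1}{1148}\right) = - \frac{979}{1148}$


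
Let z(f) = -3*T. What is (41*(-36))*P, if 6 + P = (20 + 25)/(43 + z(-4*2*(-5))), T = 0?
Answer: 314388/43 ≈ 7311.4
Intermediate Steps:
z(f) = 0 (z(f) = -3*0 = 0)
P = -213/43 (P = -6 + (20 + 25)/(43 + 0) = -6 + 45/43 = -213/43 ≈ -4.9535)
(41*(-36))*P = (41*(-36))*(-213/43) = -1476*(-213/43) = 314388/43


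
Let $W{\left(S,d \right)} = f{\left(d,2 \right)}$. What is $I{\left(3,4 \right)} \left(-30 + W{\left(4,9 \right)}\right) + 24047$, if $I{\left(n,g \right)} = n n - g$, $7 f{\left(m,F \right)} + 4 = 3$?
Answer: $\frac{167274}{7} \approx 23896.0$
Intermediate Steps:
$f{\left(m,F \right)} = - \frac{1}{7}$ ($f{\left(m,F \right)} = - \frac{4}{7} + \frac{1}{7} \cdot 3 = - \frac{4}{7} + \frac{3}{7} = - \frac{1}{7}$)
$W{\left(S,d \right)} = - \frac{1}{7}$
$I{\left(n,g \right)} = n^{2} - g$
$I{\left(3,4 \right)} \left(-30 + W{\left(4,9 \right)}\right) + 24047 = \left(3^{2} - 4\right) \left(-30 - \frac{1}{7}\right) + 24047 = \left(9 - 4\right) \left(- \frac{211}{7}\right) + 24047 = 5 \left(- \frac{211}{7}\right) + 24047 = - \frac{1055}{7} + 24047 = \frac{167274}{7}$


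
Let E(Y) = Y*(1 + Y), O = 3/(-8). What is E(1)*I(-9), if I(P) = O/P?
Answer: 1/12 ≈ 0.083333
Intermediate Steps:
O = -3/8 (O = 3*(-⅛) = -3/8 ≈ -0.37500)
I(P) = -3/(8*P)
E(1)*I(-9) = (1*(1 + 1))*(-3/8/(-9)) = (1*2)*(-3/8*(-⅑)) = 2*(1/24) = 1/12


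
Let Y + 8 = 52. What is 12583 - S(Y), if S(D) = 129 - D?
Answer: 12498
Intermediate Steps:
Y = 44 (Y = -8 + 52 = 44)
12583 - S(Y) = 12583 - (129 - 1*44) = 12583 - (129 - 44) = 12583 - 1*85 = 12583 - 85 = 12498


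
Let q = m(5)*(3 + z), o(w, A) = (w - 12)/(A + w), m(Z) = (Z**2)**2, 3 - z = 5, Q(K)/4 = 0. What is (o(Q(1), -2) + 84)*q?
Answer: 56250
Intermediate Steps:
Q(K) = 0 (Q(K) = 4*0 = 0)
z = -2 (z = 3 - 1*5 = 3 - 5 = -2)
m(Z) = Z**4
o(w, A) = (-12 + w)/(A + w)
q = 625 (q = 5**4*(3 - 2) = 625*1 = 625)
(o(Q(1), -2) + 84)*q = ((-12 + 0)/(-2 + 0) + 84)*625 = (-12/(-2) + 84)*625 = (-1/2*(-12) + 84)*625 = (6 + 84)*625 = 90*625 = 56250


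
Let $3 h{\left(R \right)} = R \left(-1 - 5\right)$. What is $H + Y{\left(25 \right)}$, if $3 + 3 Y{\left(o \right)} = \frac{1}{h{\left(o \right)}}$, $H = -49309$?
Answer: $- \frac{7396501}{150} \approx -49310.0$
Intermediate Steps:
$h{\left(R \right)} = - 2 R$ ($h{\left(R \right)} = \frac{R \left(-1 - 5\right)}{3} = \frac{R \left(-6\right)}{3} = \frac{\left(-6\right) R}{3} = - 2 R$)
$Y{\left(o \right)} = -1 - \frac{1}{6 o}$ ($Y{\left(o \right)} = -1 + \frac{1}{3 \left(- 2 o\right)} = -1 + \frac{\left(- \frac{1}{2}\right) \frac{1}{o}}{3} = -1 - \frac{1}{6 o}$)
$H + Y{\left(25 \right)} = -49309 + \frac{- \frac{1}{6} - 25}{25} = -49309 + \frac{1}{25} \left(- \frac{151}{6}\right) = -49309 - \frac{151}{150} = - \frac{7396501}{150}$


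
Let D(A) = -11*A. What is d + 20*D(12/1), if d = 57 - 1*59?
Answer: -2642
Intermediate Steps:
d = -2 (d = 57 - 59 = -2)
d + 20*D(12/1) = -2 + 20*(-132/1) = -2 + 20*(-132) = -2 - 2640 = -2642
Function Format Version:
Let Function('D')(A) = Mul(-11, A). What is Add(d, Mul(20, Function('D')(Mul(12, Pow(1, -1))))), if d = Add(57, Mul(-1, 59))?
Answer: -2642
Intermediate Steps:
d = -2 (d = Add(57, -59) = -2)
Add(d, Mul(20, Function('D')(Mul(12, Pow(1, -1))))) = Add(-2, Mul(20, Mul(-11, Mul(12, Pow(1, -1))))) = Add(-2, Mul(20, Mul(-11, Mul(12, 1)))) = Add(-2, Mul(20, Mul(-11, 12))) = Add(-2, Mul(20, -132)) = Add(-2, -2640) = -2642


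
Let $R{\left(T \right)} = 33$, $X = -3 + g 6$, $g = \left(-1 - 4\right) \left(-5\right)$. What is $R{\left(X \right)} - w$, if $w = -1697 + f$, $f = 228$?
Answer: $1502$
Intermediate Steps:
$g = 25$ ($g = \left(-5\right) \left(-5\right) = 25$)
$X = 147$ ($X = -3 + 25 \cdot 6 = -3 + 150 = 147$)
$w = -1469$ ($w = -1697 + 228 = -1469$)
$R{\left(X \right)} - w = 33 - -1469 = 33 + 1469 = 1502$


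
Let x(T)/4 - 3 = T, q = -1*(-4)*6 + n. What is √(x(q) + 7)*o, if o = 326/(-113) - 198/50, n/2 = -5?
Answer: -19337*√3/565 ≈ -59.279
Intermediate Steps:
n = -10 (n = 2*(-5) = -10)
q = 14 (q = -1*(-4)*6 - 10 = 4*6 - 10 = 24 - 10 = 14)
x(T) = 12 + 4*T
o = -19337/2825 (o = 326*(-1/113) - 198*1/50 = -326/113 - 99/25 = -19337/2825 ≈ -6.8450)
√(x(q) + 7)*o = √((12 + 4*14) + 7)*(-19337/2825) = √((12 + 56) + 7)*(-19337/2825) = √(68 + 7)*(-19337/2825) = √75*(-19337/2825) = (5*√3)*(-19337/2825) = -19337*√3/565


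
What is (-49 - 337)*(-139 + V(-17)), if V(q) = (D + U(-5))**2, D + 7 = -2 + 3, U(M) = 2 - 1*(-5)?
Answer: 53268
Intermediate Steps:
U(M) = 7 (U(M) = 2 + 5 = 7)
D = -6 (D = -7 + (-2 + 3) = -7 + 1 = -6)
V(q) = 1 (V(q) = (-6 + 7)**2 = 1**2 = 1)
(-49 - 337)*(-139 + V(-17)) = (-49 - 337)*(-139 + 1) = -386*(-138) = 53268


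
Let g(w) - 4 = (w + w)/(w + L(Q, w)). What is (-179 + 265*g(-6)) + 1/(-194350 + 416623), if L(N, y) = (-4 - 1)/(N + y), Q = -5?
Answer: 19720282894/13558653 ≈ 1454.4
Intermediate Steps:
L(N, y) = -5/(N + y)
g(w) = 4 + 2*w/(w - 5/(-5 + w)) (g(w) = 4 + (w + w)/(w - 5/(-5 + w)) = 4 + (2*w)/(w - 5/(-5 + w)) = 4 + 2*w/(w - 5/(-5 + w)))
(-179 + 265*g(-6)) + 1/(-194350 + 416623) = (-179 + 265*(2*(-10 + 3*(-6)*(-5 - 6))/(-5 - 6*(-5 - 6)))) + 1/(-194350 + 416623) = (-179 + 265*(2*(-10 + 3*(-6)*(-11))/(-5 - 6*(-11)))) + 1/222273 = (-179 + 265*(2*(-10 + 198)/(-5 + 66))) + 1/222273 = (-179 + 265*(2*188/61)) + 1/222273 = (-179 + 265*(2*(1/61)*188)) + 1/222273 = (-179 + 265*(376/61)) + 1/222273 = (-179 + 99640/61) + 1/222273 = 88721/61 + 1/222273 = 19720282894/13558653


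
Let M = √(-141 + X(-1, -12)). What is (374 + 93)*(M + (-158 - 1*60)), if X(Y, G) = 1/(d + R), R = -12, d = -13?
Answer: -101806 + 467*I*√3526/5 ≈ -1.0181e+5 + 5546.1*I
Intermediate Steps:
X(Y, G) = -1/25 (X(Y, G) = 1/(-13 - 12) = 1/(-25) = -1/25)
M = I*√3526/5 (M = √(-141 - 1/25) = √(-3526/25) = I*√3526/5 ≈ 11.876*I)
(374 + 93)*(M + (-158 - 1*60)) = (374 + 93)*(I*√3526/5 + (-158 - 1*60)) = 467*(I*√3526/5 + (-158 - 60)) = 467*(I*√3526/5 - 218) = 467*(-218 + I*√3526/5) = -101806 + 467*I*√3526/5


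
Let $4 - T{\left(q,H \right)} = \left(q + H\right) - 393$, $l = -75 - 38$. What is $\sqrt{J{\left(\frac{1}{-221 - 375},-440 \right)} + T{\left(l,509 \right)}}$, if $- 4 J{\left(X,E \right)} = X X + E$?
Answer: $\frac{\sqrt{157715903}}{1192} \approx 10.536$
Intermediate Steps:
$l = -113$
$J{\left(X,E \right)} = - \frac{E}{4} - \frac{X^{2}}{4}$ ($J{\left(X,E \right)} = - \frac{X X + E}{4} = - \frac{X^{2} + E}{4} = - \frac{E + X^{2}}{4} = - \frac{E}{4} - \frac{X^{2}}{4}$)
$T{\left(q,H \right)} = 397 - H - q$ ($T{\left(q,H \right)} = 4 - \left(\left(q + H\right) - 393\right) = 4 - \left(\left(H + q\right) - 393\right) = 4 - \left(-393 + H + q\right) = 397 - H - q$)
$\sqrt{J{\left(\frac{1}{-221 - 375},-440 \right)} + T{\left(l,509 \right)}} = \sqrt{\left(\left(- \frac{1}{4}\right) \left(-440\right) - \frac{\left(\frac{1}{-221 - 375}\right)^{2}}{4}\right) - -1} = \sqrt{\left(110 - \frac{\left(\frac{1}{-596}\right)^{2}}{4}\right) + \left(397 - 509 + 113\right)} = \sqrt{\left(110 - \frac{\left(- \frac{1}{596}\right)^{2}}{4}\right) + 1} = \sqrt{\left(110 - \frac{1}{1420864}\right) + 1} = \sqrt{\frac{156295039}{1420864} + 1} = \sqrt{\frac{157715903}{1420864}} = \frac{\sqrt{157715903}}{1192}$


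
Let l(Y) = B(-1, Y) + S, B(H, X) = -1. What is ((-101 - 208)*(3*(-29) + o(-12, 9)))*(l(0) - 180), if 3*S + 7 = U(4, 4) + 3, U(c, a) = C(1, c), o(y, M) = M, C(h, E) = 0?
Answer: -4394598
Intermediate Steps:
U(c, a) = 0
S = -4/3 (S = -7/3 + (0 + 3)/3 = -7/3 + (⅓)*3 = -7/3 + 1 = -4/3 ≈ -1.3333)
l(Y) = -7/3 (l(Y) = -1 - 4/3 = -7/3)
((-101 - 208)*(3*(-29) + o(-12, 9)))*(l(0) - 180) = ((-101 - 208)*(3*(-29) + 9))*(-7/3 - 180) = -309*(-87 + 9)*(-547/3) = -309*(-78)*(-547/3) = 24102*(-547/3) = -4394598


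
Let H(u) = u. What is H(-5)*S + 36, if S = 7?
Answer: 1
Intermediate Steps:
H(-5)*S + 36 = -5*7 + 36 = -35 + 36 = 1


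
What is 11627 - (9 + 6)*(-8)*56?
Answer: 18347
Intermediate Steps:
11627 - (9 + 6)*(-8)*56 = 11627 - 15*(-8)*56 = 11627 - (-120)*56 = 11627 - 1*(-6720) = 11627 + 6720 = 18347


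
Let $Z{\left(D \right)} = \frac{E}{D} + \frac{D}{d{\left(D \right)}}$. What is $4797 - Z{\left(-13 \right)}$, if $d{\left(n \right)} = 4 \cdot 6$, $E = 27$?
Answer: $\frac{1497481}{312} \approx 4799.6$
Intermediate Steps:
$d{\left(n \right)} = 24$
$Z{\left(D \right)} = \frac{27}{D} + \frac{D}{24}$
$4797 - Z{\left(-13 \right)} = 4797 - \left(\frac{27}{-13} + \frac{1}{24} \left(-13\right)\right) = 4797 - \left(27 \left(- \frac{1}{13}\right) - \frac{13}{24}\right) = 4797 - \left(- \frac{27}{13} - \frac{13}{24}\right) = 4797 - - \frac{817}{312} = 4797 + \frac{817}{312} = \frac{1497481}{312}$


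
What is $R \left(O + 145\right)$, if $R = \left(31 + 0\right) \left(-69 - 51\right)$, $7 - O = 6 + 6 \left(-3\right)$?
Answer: $-610080$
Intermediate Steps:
$O = 19$ ($O = 7 - \left(6 + 6 \left(-3\right)\right) = 7 - \left(6 - 18\right) = 7 - -12 = 7 + 12 = 19$)
$R = -3720$ ($R = 31 \left(-120\right) = -3720$)
$R \left(O + 145\right) = - 3720 \left(19 + 145\right) = \left(-3720\right) 164 = -610080$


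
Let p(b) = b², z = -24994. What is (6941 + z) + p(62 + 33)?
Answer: -9028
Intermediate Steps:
(6941 + z) + p(62 + 33) = (6941 - 24994) + (62 + 33)² = -18053 + 95² = -18053 + 9025 = -9028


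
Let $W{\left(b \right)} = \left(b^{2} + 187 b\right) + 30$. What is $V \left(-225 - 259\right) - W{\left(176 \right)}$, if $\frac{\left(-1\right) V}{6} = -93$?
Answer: $-333990$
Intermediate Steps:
$W{\left(b \right)} = 30 + b^{2} + 187 b$
$V = 558$ ($V = \left(-6\right) \left(-93\right) = 558$)
$V \left(-225 - 259\right) - W{\left(176 \right)} = 558 \left(-225 - 259\right) - \left(30 + 176^{2} + 187 \cdot 176\right) = 558 \left(-484\right) - \left(30 + 30976 + 32912\right) = -270072 - 63918 = -333990$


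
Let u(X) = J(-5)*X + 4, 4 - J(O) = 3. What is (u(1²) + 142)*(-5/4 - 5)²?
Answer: 91875/16 ≈ 5742.2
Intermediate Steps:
J(O) = 1 (J(O) = 4 - 1*3 = 4 - 3 = 1)
u(X) = 4 + X (u(X) = 1*X + 4 = X + 4 = 4 + X)
(u(1²) + 142)*(-5/4 - 5)² = ((4 + 1²) + 142)*(-5/4 - 5)² = ((4 + 1) + 142)*(-5*¼ - 5)² = (5 + 142)*(-5/4 - 5)² = 147*(-25/4)² = 147*(625/16) = 91875/16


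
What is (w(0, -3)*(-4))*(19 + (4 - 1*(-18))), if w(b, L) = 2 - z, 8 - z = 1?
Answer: 820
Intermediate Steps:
z = 7 (z = 8 - 1*1 = 8 - 1 = 7)
w(b, L) = -5 (w(b, L) = 2 - 1*7 = 2 - 7 = -5)
(w(0, -3)*(-4))*(19 + (4 - 1*(-18))) = (-5*(-4))*(19 + (4 - 1*(-18))) = 20*(19 + (4 + 18)) = 20*(19 + 22) = 20*41 = 820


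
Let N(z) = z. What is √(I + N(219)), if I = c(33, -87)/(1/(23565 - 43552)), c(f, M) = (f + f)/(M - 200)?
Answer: 3*√44070285/287 ≈ 69.392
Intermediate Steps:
c(f, M) = 2*f/(-200 + M) (c(f, M) = (2*f)/(-200 + M) = 2*f/(-200 + M))
I = 1319142/287 (I = (2*33/(-200 - 87))/(1/(23565 - 43552)) = (2*33/(-287))/(1/(-19987)) = (2*33*(-1/287))/(-1/19987) = -66/287*(-19987) = 1319142/287 ≈ 4596.3)
√(I + N(219)) = √(1319142/287 + 219) = √(1381995/287) = 3*√44070285/287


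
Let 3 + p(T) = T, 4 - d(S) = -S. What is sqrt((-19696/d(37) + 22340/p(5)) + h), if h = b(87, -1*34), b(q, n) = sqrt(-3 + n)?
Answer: sqrt(17969234 + 1681*I*sqrt(37))/41 ≈ 103.39 + 0.029416*I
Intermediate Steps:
d(S) = 4 + S (d(S) = 4 - (-1)*S = 4 + S)
p(T) = -3 + T
h = I*sqrt(37) (h = sqrt(-3 - 1*34) = sqrt(-3 - 34) = sqrt(-37) = I*sqrt(37) ≈ 6.0828*I)
sqrt((-19696/d(37) + 22340/p(5)) + h) = sqrt((-19696/(4 + 37) + 22340/(-3 + 5)) + I*sqrt(37)) = sqrt((-19696/41 + 22340/2) + I*sqrt(37)) = sqrt((-19696*1/41 + 22340*(1/2)) + I*sqrt(37)) = sqrt((-19696/41 + 11170) + I*sqrt(37)) = sqrt(438274/41 + I*sqrt(37))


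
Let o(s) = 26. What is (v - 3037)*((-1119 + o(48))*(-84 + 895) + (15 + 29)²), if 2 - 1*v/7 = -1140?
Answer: -4384402059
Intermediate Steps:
v = 7994 (v = 14 - 7*(-1140) = 14 + 7980 = 7994)
(v - 3037)*((-1119 + o(48))*(-84 + 895) + (15 + 29)²) = (7994 - 3037)*((-1119 + 26)*(-84 + 895) + (15 + 29)²) = 4957*(-1093*811 + 44²) = 4957*(-886423 + 1936) = 4957*(-884487) = -4384402059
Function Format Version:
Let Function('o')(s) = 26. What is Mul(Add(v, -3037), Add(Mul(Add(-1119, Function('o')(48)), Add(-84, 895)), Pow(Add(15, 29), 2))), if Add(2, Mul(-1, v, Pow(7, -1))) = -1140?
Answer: -4384402059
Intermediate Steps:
v = 7994 (v = Add(14, Mul(-7, -1140)) = Add(14, 7980) = 7994)
Mul(Add(v, -3037), Add(Mul(Add(-1119, Function('o')(48)), Add(-84, 895)), Pow(Add(15, 29), 2))) = Mul(Add(7994, -3037), Add(Mul(Add(-1119, 26), Add(-84, 895)), Pow(Add(15, 29), 2))) = Mul(4957, Add(Mul(-1093, 811), Pow(44, 2))) = Mul(4957, Add(-886423, 1936)) = Mul(4957, -884487) = -4384402059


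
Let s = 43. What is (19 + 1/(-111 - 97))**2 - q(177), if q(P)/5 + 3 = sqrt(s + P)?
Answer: 16259361/43264 - 10*sqrt(55) ≈ 301.66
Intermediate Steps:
q(P) = -15 + 5*sqrt(43 + P)
(19 + 1/(-111 - 97))**2 - q(177) = (19 + 1/(-111 - 97))**2 - (-15 + 5*sqrt(43 + 177)) = (19 + 1/(-208))**2 - (-15 + 5*sqrt(220)) = (19 - 1/208)**2 - (-15 + 5*(2*sqrt(55))) = (3951/208)**2 - (-15 + 10*sqrt(55)) = 15610401/43264 + (15 - 10*sqrt(55)) = 16259361/43264 - 10*sqrt(55)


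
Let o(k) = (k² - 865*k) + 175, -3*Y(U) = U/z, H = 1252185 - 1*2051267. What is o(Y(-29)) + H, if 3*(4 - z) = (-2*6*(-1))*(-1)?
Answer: -460771631/576 ≈ -7.9995e+5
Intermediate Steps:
H = -799082 (H = 1252185 - 2051267 = -799082)
z = 8 (z = 4 - -2*6*(-1)*(-1)/3 = 4 - (-12*(-1))*(-1)/3 = 4 - 4*(-1) = 4 - ⅓*(-12) = 4 + 4 = 8)
Y(U) = -U/24 (Y(U) = -U/(3*8) = -U/24)
o(k) = 175 + k² - 865*k
o(Y(-29)) + H = (175 + (-1/24*(-29))² - (-865)*(-29)/24) - 799082 = (175 + (29/24)² - 865*29/24) - 799082 = (175 + 841/576 - 25085/24) - 799082 = -500399/576 - 799082 = -460771631/576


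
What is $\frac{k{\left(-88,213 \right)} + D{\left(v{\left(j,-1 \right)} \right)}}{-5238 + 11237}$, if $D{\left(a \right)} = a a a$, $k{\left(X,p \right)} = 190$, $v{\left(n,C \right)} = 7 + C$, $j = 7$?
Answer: $\frac{58}{857} \approx 0.067678$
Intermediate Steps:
$D{\left(a \right)} = a^{3}$ ($D{\left(a \right)} = a^{2} a = a^{3}$)
$\frac{k{\left(-88,213 \right)} + D{\left(v{\left(j,-1 \right)} \right)}}{-5238 + 11237} = \frac{190 + \left(7 - 1\right)^{3}}{-5238 + 11237} = \frac{190 + 6^{3}}{5999} = \left(190 + 216\right) \frac{1}{5999} = 406 \cdot \frac{1}{5999} = \frac{58}{857}$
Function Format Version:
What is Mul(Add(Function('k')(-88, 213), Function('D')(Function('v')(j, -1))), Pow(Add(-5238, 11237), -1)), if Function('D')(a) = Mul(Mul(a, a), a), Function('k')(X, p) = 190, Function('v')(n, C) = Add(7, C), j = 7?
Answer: Rational(58, 857) ≈ 0.067678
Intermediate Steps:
Function('D')(a) = Pow(a, 3) (Function('D')(a) = Mul(Pow(a, 2), a) = Pow(a, 3))
Mul(Add(Function('k')(-88, 213), Function('D')(Function('v')(j, -1))), Pow(Add(-5238, 11237), -1)) = Mul(Add(190, Pow(Add(7, -1), 3)), Pow(Add(-5238, 11237), -1)) = Mul(Add(190, Pow(6, 3)), Pow(5999, -1)) = Mul(Add(190, 216), Rational(1, 5999)) = Mul(406, Rational(1, 5999)) = Rational(58, 857)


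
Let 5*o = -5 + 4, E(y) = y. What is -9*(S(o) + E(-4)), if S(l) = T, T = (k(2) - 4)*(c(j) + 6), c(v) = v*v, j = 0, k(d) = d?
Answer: 144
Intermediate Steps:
o = -⅕ (o = (-5 + 4)/5 = (⅕)*(-1) = -⅕ ≈ -0.20000)
c(v) = v²
T = -12 (T = (2 - 4)*(0² + 6) = -2*(0 + 6) = -2*6 = -12)
S(l) = -12
-9*(S(o) + E(-4)) = -9*(-12 - 4) = -9*(-16) = 144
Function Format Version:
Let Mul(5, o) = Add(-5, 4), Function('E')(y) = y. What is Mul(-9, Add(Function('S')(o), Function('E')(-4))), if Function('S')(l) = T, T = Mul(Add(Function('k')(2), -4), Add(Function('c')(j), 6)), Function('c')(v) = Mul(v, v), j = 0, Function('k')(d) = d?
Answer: 144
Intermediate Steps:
o = Rational(-1, 5) (o = Mul(Rational(1, 5), Add(-5, 4)) = Mul(Rational(1, 5), -1) = Rational(-1, 5) ≈ -0.20000)
Function('c')(v) = Pow(v, 2)
T = -12 (T = Mul(Add(2, -4), Add(Pow(0, 2), 6)) = Mul(-2, Add(0, 6)) = Mul(-2, 6) = -12)
Function('S')(l) = -12
Mul(-9, Add(Function('S')(o), Function('E')(-4))) = Mul(-9, Add(-12, -4)) = Mul(-9, -16) = 144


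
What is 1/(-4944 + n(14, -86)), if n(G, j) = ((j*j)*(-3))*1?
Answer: -1/27132 ≈ -3.6857e-5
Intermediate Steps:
n(G, j) = -3*j² (n(G, j) = (j²*(-3))*1 = -3*j²*1 = -3*j²)
1/(-4944 + n(14, -86)) = 1/(-4944 - 3*(-86)²) = 1/(-4944 - 3*7396) = 1/(-4944 - 22188) = 1/(-27132) = -1/27132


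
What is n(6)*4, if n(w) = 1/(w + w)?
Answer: 1/3 ≈ 0.33333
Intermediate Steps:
n(w) = 1/(2*w)
n(6)*4 = ((1/2)/6)*4 = ((1/2)*(1/6))*4 = (1/12)*4 = 1/3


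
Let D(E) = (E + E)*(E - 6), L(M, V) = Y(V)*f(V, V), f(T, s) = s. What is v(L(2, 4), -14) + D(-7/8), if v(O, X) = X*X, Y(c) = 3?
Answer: 6657/32 ≈ 208.03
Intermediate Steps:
L(M, V) = 3*V
v(O, X) = X²
D(E) = 2*E*(-6 + E) (D(E) = (2*E)*(-6 + E) = 2*E*(-6 + E))
v(L(2, 4), -14) + D(-7/8) = (-14)² + 2*(-7/8)*(-6 - 7/8) = 196 + 2*(-7*⅛)*(-6 - 7*⅛) = 196 + 2*(-7/8)*(-6 - 7/8) = 196 + 2*(-7/8)*(-55/8) = 196 + 385/32 = 6657/32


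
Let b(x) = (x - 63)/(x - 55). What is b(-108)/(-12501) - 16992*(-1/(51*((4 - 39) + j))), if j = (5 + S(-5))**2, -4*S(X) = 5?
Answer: -20518016173/1289387865 ≈ -15.913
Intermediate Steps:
b(x) = (-63 + x)/(-55 + x)
S(X) = -5/4 (S(X) = -1/4*5 = -5/4)
j = 225/16 (j = (5 - 5/4)**2 = (15/4)**2 = 225/16 ≈ 14.063)
b(-108)/(-12501) - 16992*(-1/(51*((4 - 39) + j))) = ((-63 - 108)/(-55 - 108))/(-12501) - 16992*(-1/(51*((4 - 39) + 225/16))) = (-171/(-163))*(-1/12501) - 16992*(-1/(51*(-35 + 225/16))) = -1/163*(-171)*(-1/12501) - 16992/((-335/16*(-51))) = (171/163)*(-1/12501) - 16992/17085/16 = -19/226407 - 16992*16/17085 = -19/226407 - 90624/5695 = -20518016173/1289387865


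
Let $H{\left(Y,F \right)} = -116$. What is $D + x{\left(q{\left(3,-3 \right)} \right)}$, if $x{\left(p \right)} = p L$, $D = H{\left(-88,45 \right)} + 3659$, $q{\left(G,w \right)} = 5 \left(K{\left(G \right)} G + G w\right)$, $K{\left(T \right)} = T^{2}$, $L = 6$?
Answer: $4083$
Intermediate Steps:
$q{\left(G,w \right)} = 5 G^{3} + 5 G w$ ($q{\left(G,w \right)} = 5 \left(G^{2} G + G w\right) = 5 \left(G^{3} + G w\right) = 5 G^{3} + 5 G w$)
$D = 3543$ ($D = -116 + 3659 = 3543$)
$x{\left(p \right)} = 6 p$ ($x{\left(p \right)} = p 6 = 6 p$)
$D + x{\left(q{\left(3,-3 \right)} \right)} = 3543 + 6 \cdot 5 \cdot 3 \left(-3 + 3^{2}\right) = 3543 + 6 \cdot 5 \cdot 3 \left(-3 + 9\right) = 3543 + 6 \cdot 5 \cdot 3 \cdot 6 = 3543 + 6 \cdot 90 = 3543 + 540 = 4083$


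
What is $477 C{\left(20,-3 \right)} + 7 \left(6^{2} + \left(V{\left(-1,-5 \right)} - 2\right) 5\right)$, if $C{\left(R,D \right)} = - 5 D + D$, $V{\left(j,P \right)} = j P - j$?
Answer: $6116$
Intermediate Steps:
$V{\left(j,P \right)} = - j + P j$ ($V{\left(j,P \right)} = P j - j = - j + P j$)
$C{\left(R,D \right)} = - 4 D$
$477 C{\left(20,-3 \right)} + 7 \left(6^{2} + \left(V{\left(-1,-5 \right)} - 2\right) 5\right) = 477 \left(\left(-4\right) \left(-3\right)\right) + 7 \left(6^{2} + \left(- (-1 - 5) - 2\right) 5\right) = 477 \cdot 12 + 7 \left(36 + \left(\left(-1\right) \left(-6\right) - 2\right) 5\right) = 5724 + 7 \left(36 + \left(6 - 2\right) 5\right) = 5724 + 7 \left(36 + 4 \cdot 5\right) = 5724 + 7 \left(36 + 20\right) = 5724 + 7 \cdot 56 = 5724 + 392 = 6116$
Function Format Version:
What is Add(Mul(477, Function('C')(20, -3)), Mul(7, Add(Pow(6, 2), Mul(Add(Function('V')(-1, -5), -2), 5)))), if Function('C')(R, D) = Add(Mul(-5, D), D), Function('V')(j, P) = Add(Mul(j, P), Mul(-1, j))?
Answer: 6116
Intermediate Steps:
Function('V')(j, P) = Add(Mul(-1, j), Mul(P, j)) (Function('V')(j, P) = Add(Mul(P, j), Mul(-1, j)) = Add(Mul(-1, j), Mul(P, j)))
Function('C')(R, D) = Mul(-4, D)
Add(Mul(477, Function('C')(20, -3)), Mul(7, Add(Pow(6, 2), Mul(Add(Function('V')(-1, -5), -2), 5)))) = Add(Mul(477, Mul(-4, -3)), Mul(7, Add(Pow(6, 2), Mul(Add(Mul(-1, Add(-1, -5)), -2), 5)))) = Add(Mul(477, 12), Mul(7, Add(36, Mul(Add(Mul(-1, -6), -2), 5)))) = Add(5724, Mul(7, Add(36, Mul(Add(6, -2), 5)))) = Add(5724, Mul(7, Add(36, Mul(4, 5)))) = Add(5724, Mul(7, Add(36, 20))) = Add(5724, Mul(7, 56)) = Add(5724, 392) = 6116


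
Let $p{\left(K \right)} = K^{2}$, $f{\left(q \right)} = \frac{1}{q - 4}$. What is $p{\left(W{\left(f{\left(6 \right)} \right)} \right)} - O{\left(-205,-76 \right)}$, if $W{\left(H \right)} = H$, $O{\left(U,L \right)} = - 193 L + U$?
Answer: $- \frac{57851}{4} \approx -14463.0$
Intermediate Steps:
$f{\left(q \right)} = \frac{1}{-4 + q}$ ($f{\left(q \right)} = \frac{1}{q - 4} = \frac{1}{-4 + q}$)
$O{\left(U,L \right)} = U - 193 L$
$p{\left(W{\left(f{\left(6 \right)} \right)} \right)} - O{\left(-205,-76 \right)} = \left(\frac{1}{-4 + 6}\right)^{2} - \left(-205 - -14668\right) = \left(\frac{1}{2}\right)^{2} - \left(-205 + 14668\right) = \left(\frac{1}{2}\right)^{2} - 14463 = \frac{1}{4} - 14463 = - \frac{57851}{4}$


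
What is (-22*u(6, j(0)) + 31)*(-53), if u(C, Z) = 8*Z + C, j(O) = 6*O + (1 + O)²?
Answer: 14681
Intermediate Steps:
j(O) = (1 + O)² + 6*O
u(C, Z) = C + 8*Z
(-22*u(6, j(0)) + 31)*(-53) = (-22*(6 + 8*((1 + 0)² + 6*0)) + 31)*(-53) = (-22*(6 + 8*(1² + 0)) + 31)*(-53) = (-22*(6 + 8*(1 + 0)) + 31)*(-53) = (-22*(6 + 8*1) + 31)*(-53) = (-22*(6 + 8) + 31)*(-53) = (-22*14 + 31)*(-53) = (-308 + 31)*(-53) = -277*(-53) = 14681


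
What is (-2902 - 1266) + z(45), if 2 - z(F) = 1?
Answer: -4167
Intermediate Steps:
z(F) = 1 (z(F) = 2 - 1*1 = 2 - 1 = 1)
(-2902 - 1266) + z(45) = (-2902 - 1266) + 1 = -4168 + 1 = -4167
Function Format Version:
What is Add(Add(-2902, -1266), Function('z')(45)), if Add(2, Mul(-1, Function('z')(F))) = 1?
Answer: -4167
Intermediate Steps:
Function('z')(F) = 1 (Function('z')(F) = Add(2, Mul(-1, 1)) = Add(2, -1) = 1)
Add(Add(-2902, -1266), Function('z')(45)) = Add(Add(-2902, -1266), 1) = Add(-4168, 1) = -4167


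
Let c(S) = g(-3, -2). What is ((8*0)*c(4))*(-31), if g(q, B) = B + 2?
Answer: 0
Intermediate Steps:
g(q, B) = 2 + B
c(S) = 0 (c(S) = 2 - 2 = 0)
((8*0)*c(4))*(-31) = ((8*0)*0)*(-31) = (0*0)*(-31) = 0*(-31) = 0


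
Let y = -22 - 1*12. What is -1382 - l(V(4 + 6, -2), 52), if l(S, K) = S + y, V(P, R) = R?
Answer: -1346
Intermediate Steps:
y = -34 (y = -22 - 12 = -34)
l(S, K) = -34 + S (l(S, K) = S - 34 = -34 + S)
-1382 - l(V(4 + 6, -2), 52) = -1382 - (-34 - 2) = -1382 - 1*(-36) = -1382 + 36 = -1346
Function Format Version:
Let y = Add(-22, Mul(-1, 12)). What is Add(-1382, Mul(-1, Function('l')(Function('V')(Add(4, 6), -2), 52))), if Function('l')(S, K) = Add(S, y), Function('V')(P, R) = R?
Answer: -1346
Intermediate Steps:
y = -34 (y = Add(-22, -12) = -34)
Function('l')(S, K) = Add(-34, S) (Function('l')(S, K) = Add(S, -34) = Add(-34, S))
Add(-1382, Mul(-1, Function('l')(Function('V')(Add(4, 6), -2), 52))) = Add(-1382, Mul(-1, Add(-34, -2))) = Add(-1382, Mul(-1, -36)) = Add(-1382, 36) = -1346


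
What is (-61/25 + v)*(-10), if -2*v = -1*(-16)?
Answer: 522/5 ≈ 104.40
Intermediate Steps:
v = -8 (v = -(-1)*(-16)/2 = -1/2*16 = -8)
(-61/25 + v)*(-10) = (-61/25 - 8)*(-10) = -261/25*(-10) = 522/5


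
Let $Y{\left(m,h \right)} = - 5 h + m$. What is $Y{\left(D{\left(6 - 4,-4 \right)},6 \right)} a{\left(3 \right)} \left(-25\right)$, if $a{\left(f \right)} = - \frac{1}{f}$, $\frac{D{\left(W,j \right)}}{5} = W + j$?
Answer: $- \frac{1000}{3} \approx -333.33$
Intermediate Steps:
$D{\left(W,j \right)} = 5 W + 5 j$ ($D{\left(W,j \right)} = 5 \left(W + j\right) = 5 W + 5 j$)
$Y{\left(m,h \right)} = m - 5 h$
$Y{\left(D{\left(6 - 4,-4 \right)},6 \right)} a{\left(3 \right)} \left(-25\right) = \left(\left(5 \left(6 - 4\right) + 5 \left(-4\right)\right) - 30\right) \left(- \frac{1}{3}\right) \left(-25\right) = \left(\left(5 \left(6 - 4\right) - 20\right) - 30\right) \left(\left(-1\right) \frac{1}{3}\right) \left(-25\right) = \left(\left(5 \cdot 2 - 20\right) - 30\right) \left(- \frac{1}{3}\right) \left(-25\right) = \left(\left(10 - 20\right) - 30\right) \left(- \frac{1}{3}\right) \left(-25\right) = \left(-10 - 30\right) \left(- \frac{1}{3}\right) \left(-25\right) = \left(-40\right) \left(- \frac{1}{3}\right) \left(-25\right) = \frac{40}{3} \left(-25\right) = - \frac{1000}{3}$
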